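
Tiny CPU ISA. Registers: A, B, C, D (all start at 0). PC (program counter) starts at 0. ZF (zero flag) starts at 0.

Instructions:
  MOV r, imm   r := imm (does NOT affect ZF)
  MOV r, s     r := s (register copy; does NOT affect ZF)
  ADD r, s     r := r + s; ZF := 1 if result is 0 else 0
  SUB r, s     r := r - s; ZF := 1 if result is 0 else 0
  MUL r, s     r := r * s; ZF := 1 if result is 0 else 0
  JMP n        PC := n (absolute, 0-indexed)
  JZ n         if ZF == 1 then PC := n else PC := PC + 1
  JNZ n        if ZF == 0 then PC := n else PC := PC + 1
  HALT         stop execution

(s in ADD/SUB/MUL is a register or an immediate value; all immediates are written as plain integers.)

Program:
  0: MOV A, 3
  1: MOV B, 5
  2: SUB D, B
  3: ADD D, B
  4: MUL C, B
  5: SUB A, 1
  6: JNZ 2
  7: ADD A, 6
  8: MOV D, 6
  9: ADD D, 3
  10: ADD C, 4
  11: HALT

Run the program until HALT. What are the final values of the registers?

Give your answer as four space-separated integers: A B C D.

Answer: 6 5 4 9

Derivation:
Step 1: PC=0 exec 'MOV A, 3'. After: A=3 B=0 C=0 D=0 ZF=0 PC=1
Step 2: PC=1 exec 'MOV B, 5'. After: A=3 B=5 C=0 D=0 ZF=0 PC=2
Step 3: PC=2 exec 'SUB D, B'. After: A=3 B=5 C=0 D=-5 ZF=0 PC=3
Step 4: PC=3 exec 'ADD D, B'. After: A=3 B=5 C=0 D=0 ZF=1 PC=4
Step 5: PC=4 exec 'MUL C, B'. After: A=3 B=5 C=0 D=0 ZF=1 PC=5
Step 6: PC=5 exec 'SUB A, 1'. After: A=2 B=5 C=0 D=0 ZF=0 PC=6
Step 7: PC=6 exec 'JNZ 2'. After: A=2 B=5 C=0 D=0 ZF=0 PC=2
Step 8: PC=2 exec 'SUB D, B'. After: A=2 B=5 C=0 D=-5 ZF=0 PC=3
Step 9: PC=3 exec 'ADD D, B'. After: A=2 B=5 C=0 D=0 ZF=1 PC=4
Step 10: PC=4 exec 'MUL C, B'. After: A=2 B=5 C=0 D=0 ZF=1 PC=5
Step 11: PC=5 exec 'SUB A, 1'. After: A=1 B=5 C=0 D=0 ZF=0 PC=6
Step 12: PC=6 exec 'JNZ 2'. After: A=1 B=5 C=0 D=0 ZF=0 PC=2
Step 13: PC=2 exec 'SUB D, B'. After: A=1 B=5 C=0 D=-5 ZF=0 PC=3
Step 14: PC=3 exec 'ADD D, B'. After: A=1 B=5 C=0 D=0 ZF=1 PC=4
Step 15: PC=4 exec 'MUL C, B'. After: A=1 B=5 C=0 D=0 ZF=1 PC=5
Step 16: PC=5 exec 'SUB A, 1'. After: A=0 B=5 C=0 D=0 ZF=1 PC=6
Step 17: PC=6 exec 'JNZ 2'. After: A=0 B=5 C=0 D=0 ZF=1 PC=7
Step 18: PC=7 exec 'ADD A, 6'. After: A=6 B=5 C=0 D=0 ZF=0 PC=8
Step 19: PC=8 exec 'MOV D, 6'. After: A=6 B=5 C=0 D=6 ZF=0 PC=9
Step 20: PC=9 exec 'ADD D, 3'. After: A=6 B=5 C=0 D=9 ZF=0 PC=10
Step 21: PC=10 exec 'ADD C, 4'. After: A=6 B=5 C=4 D=9 ZF=0 PC=11
Step 22: PC=11 exec 'HALT'. After: A=6 B=5 C=4 D=9 ZF=0 PC=11 HALTED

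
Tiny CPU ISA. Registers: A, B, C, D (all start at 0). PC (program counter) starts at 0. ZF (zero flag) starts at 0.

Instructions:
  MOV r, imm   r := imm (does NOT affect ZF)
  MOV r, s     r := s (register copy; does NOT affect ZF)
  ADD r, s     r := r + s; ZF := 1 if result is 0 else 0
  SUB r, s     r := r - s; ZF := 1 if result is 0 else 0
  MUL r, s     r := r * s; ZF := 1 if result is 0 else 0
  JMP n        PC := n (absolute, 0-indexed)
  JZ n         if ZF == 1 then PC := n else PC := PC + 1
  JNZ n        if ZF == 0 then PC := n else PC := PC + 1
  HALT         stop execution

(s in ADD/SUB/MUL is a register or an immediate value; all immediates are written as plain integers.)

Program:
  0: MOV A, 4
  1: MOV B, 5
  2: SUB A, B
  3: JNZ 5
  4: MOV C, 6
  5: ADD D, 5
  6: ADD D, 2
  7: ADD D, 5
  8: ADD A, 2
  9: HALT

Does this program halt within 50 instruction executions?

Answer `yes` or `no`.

Step 1: PC=0 exec 'MOV A, 4'. After: A=4 B=0 C=0 D=0 ZF=0 PC=1
Step 2: PC=1 exec 'MOV B, 5'. After: A=4 B=5 C=0 D=0 ZF=0 PC=2
Step 3: PC=2 exec 'SUB A, B'. After: A=-1 B=5 C=0 D=0 ZF=0 PC=3
Step 4: PC=3 exec 'JNZ 5'. After: A=-1 B=5 C=0 D=0 ZF=0 PC=5
Step 5: PC=5 exec 'ADD D, 5'. After: A=-1 B=5 C=0 D=5 ZF=0 PC=6
Step 6: PC=6 exec 'ADD D, 2'. After: A=-1 B=5 C=0 D=7 ZF=0 PC=7
Step 7: PC=7 exec 'ADD D, 5'. After: A=-1 B=5 C=0 D=12 ZF=0 PC=8
Step 8: PC=8 exec 'ADD A, 2'. After: A=1 B=5 C=0 D=12 ZF=0 PC=9
Step 9: PC=9 exec 'HALT'. After: A=1 B=5 C=0 D=12 ZF=0 PC=9 HALTED

Answer: yes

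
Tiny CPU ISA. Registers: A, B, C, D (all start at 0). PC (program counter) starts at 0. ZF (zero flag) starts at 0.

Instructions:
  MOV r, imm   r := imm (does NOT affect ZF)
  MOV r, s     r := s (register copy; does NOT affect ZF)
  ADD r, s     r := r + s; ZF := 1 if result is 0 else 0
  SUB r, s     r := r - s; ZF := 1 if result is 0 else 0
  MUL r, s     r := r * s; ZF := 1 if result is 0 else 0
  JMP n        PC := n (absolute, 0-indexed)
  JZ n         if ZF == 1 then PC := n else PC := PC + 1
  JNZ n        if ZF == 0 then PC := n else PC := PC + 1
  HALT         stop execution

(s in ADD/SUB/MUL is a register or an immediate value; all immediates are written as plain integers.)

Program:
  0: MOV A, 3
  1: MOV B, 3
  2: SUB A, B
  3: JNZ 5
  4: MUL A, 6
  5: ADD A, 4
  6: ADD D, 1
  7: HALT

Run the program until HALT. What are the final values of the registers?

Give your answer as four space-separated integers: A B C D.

Step 1: PC=0 exec 'MOV A, 3'. After: A=3 B=0 C=0 D=0 ZF=0 PC=1
Step 2: PC=1 exec 'MOV B, 3'. After: A=3 B=3 C=0 D=0 ZF=0 PC=2
Step 3: PC=2 exec 'SUB A, B'. After: A=0 B=3 C=0 D=0 ZF=1 PC=3
Step 4: PC=3 exec 'JNZ 5'. After: A=0 B=3 C=0 D=0 ZF=1 PC=4
Step 5: PC=4 exec 'MUL A, 6'. After: A=0 B=3 C=0 D=0 ZF=1 PC=5
Step 6: PC=5 exec 'ADD A, 4'. After: A=4 B=3 C=0 D=0 ZF=0 PC=6
Step 7: PC=6 exec 'ADD D, 1'. After: A=4 B=3 C=0 D=1 ZF=0 PC=7
Step 8: PC=7 exec 'HALT'. After: A=4 B=3 C=0 D=1 ZF=0 PC=7 HALTED

Answer: 4 3 0 1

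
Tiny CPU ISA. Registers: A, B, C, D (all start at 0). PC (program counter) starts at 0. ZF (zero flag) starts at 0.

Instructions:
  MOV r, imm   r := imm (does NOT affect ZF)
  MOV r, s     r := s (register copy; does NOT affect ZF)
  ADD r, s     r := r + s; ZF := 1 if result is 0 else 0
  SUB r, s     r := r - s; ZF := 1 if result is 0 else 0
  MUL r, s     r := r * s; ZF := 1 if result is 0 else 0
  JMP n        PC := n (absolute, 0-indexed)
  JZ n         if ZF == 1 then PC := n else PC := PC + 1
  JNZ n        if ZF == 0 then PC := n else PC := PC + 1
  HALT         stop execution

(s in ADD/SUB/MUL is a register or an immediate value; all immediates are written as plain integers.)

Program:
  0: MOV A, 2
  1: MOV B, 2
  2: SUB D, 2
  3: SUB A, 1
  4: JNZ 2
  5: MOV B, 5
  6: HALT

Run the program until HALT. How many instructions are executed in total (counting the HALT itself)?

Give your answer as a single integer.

Step 1: PC=0 exec 'MOV A, 2'. After: A=2 B=0 C=0 D=0 ZF=0 PC=1
Step 2: PC=1 exec 'MOV B, 2'. After: A=2 B=2 C=0 D=0 ZF=0 PC=2
Step 3: PC=2 exec 'SUB D, 2'. After: A=2 B=2 C=0 D=-2 ZF=0 PC=3
Step 4: PC=3 exec 'SUB A, 1'. After: A=1 B=2 C=0 D=-2 ZF=0 PC=4
Step 5: PC=4 exec 'JNZ 2'. After: A=1 B=2 C=0 D=-2 ZF=0 PC=2
Step 6: PC=2 exec 'SUB D, 2'. After: A=1 B=2 C=0 D=-4 ZF=0 PC=3
Step 7: PC=3 exec 'SUB A, 1'. After: A=0 B=2 C=0 D=-4 ZF=1 PC=4
Step 8: PC=4 exec 'JNZ 2'. After: A=0 B=2 C=0 D=-4 ZF=1 PC=5
Step 9: PC=5 exec 'MOV B, 5'. After: A=0 B=5 C=0 D=-4 ZF=1 PC=6
Step 10: PC=6 exec 'HALT'. After: A=0 B=5 C=0 D=-4 ZF=1 PC=6 HALTED
Total instructions executed: 10

Answer: 10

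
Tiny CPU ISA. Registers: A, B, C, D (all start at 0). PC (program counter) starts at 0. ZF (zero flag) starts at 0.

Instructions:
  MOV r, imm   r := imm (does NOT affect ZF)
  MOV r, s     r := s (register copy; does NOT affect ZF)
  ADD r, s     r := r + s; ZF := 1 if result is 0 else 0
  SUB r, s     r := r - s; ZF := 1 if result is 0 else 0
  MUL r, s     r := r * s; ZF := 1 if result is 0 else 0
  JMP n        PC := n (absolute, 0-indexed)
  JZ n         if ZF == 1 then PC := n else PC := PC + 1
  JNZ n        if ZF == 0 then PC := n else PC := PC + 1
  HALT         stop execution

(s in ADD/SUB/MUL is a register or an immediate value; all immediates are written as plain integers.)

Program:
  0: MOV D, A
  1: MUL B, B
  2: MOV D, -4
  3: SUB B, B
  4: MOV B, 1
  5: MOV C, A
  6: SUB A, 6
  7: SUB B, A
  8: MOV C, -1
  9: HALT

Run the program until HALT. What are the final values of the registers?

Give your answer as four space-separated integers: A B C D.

Answer: -6 7 -1 -4

Derivation:
Step 1: PC=0 exec 'MOV D, A'. After: A=0 B=0 C=0 D=0 ZF=0 PC=1
Step 2: PC=1 exec 'MUL B, B'. After: A=0 B=0 C=0 D=0 ZF=1 PC=2
Step 3: PC=2 exec 'MOV D, -4'. After: A=0 B=0 C=0 D=-4 ZF=1 PC=3
Step 4: PC=3 exec 'SUB B, B'. After: A=0 B=0 C=0 D=-4 ZF=1 PC=4
Step 5: PC=4 exec 'MOV B, 1'. After: A=0 B=1 C=0 D=-4 ZF=1 PC=5
Step 6: PC=5 exec 'MOV C, A'. After: A=0 B=1 C=0 D=-4 ZF=1 PC=6
Step 7: PC=6 exec 'SUB A, 6'. After: A=-6 B=1 C=0 D=-4 ZF=0 PC=7
Step 8: PC=7 exec 'SUB B, A'. After: A=-6 B=7 C=0 D=-4 ZF=0 PC=8
Step 9: PC=8 exec 'MOV C, -1'. After: A=-6 B=7 C=-1 D=-4 ZF=0 PC=9
Step 10: PC=9 exec 'HALT'. After: A=-6 B=7 C=-1 D=-4 ZF=0 PC=9 HALTED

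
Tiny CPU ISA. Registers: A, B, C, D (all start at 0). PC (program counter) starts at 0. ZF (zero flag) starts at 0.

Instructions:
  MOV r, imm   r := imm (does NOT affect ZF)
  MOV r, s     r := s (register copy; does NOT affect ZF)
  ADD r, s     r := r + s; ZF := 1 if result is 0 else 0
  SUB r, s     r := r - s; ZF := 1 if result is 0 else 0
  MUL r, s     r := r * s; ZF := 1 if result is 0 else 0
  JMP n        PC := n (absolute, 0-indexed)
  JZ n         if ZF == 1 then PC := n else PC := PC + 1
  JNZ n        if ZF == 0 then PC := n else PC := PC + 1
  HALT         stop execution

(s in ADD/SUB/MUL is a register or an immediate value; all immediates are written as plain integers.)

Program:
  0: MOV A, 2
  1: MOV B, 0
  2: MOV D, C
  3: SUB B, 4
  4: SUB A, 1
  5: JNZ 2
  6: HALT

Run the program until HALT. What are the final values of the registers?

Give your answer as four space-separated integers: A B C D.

Answer: 0 -8 0 0

Derivation:
Step 1: PC=0 exec 'MOV A, 2'. After: A=2 B=0 C=0 D=0 ZF=0 PC=1
Step 2: PC=1 exec 'MOV B, 0'. After: A=2 B=0 C=0 D=0 ZF=0 PC=2
Step 3: PC=2 exec 'MOV D, C'. After: A=2 B=0 C=0 D=0 ZF=0 PC=3
Step 4: PC=3 exec 'SUB B, 4'. After: A=2 B=-4 C=0 D=0 ZF=0 PC=4
Step 5: PC=4 exec 'SUB A, 1'. After: A=1 B=-4 C=0 D=0 ZF=0 PC=5
Step 6: PC=5 exec 'JNZ 2'. After: A=1 B=-4 C=0 D=0 ZF=0 PC=2
Step 7: PC=2 exec 'MOV D, C'. After: A=1 B=-4 C=0 D=0 ZF=0 PC=3
Step 8: PC=3 exec 'SUB B, 4'. After: A=1 B=-8 C=0 D=0 ZF=0 PC=4
Step 9: PC=4 exec 'SUB A, 1'. After: A=0 B=-8 C=0 D=0 ZF=1 PC=5
Step 10: PC=5 exec 'JNZ 2'. After: A=0 B=-8 C=0 D=0 ZF=1 PC=6
Step 11: PC=6 exec 'HALT'. After: A=0 B=-8 C=0 D=0 ZF=1 PC=6 HALTED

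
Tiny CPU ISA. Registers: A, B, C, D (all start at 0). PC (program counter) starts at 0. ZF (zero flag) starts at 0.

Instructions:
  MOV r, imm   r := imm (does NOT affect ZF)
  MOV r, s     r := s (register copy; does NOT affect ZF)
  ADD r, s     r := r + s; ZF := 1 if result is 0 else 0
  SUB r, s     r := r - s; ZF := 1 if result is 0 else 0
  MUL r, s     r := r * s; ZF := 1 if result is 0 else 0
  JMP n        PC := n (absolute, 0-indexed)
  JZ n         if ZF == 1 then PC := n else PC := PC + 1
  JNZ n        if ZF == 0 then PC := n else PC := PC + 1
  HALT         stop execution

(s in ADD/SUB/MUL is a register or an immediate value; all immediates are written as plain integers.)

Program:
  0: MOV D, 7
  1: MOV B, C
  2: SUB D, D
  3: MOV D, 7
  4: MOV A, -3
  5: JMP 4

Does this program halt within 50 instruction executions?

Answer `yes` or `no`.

Answer: no

Derivation:
Step 1: PC=0 exec 'MOV D, 7'. After: A=0 B=0 C=0 D=7 ZF=0 PC=1
Step 2: PC=1 exec 'MOV B, C'. After: A=0 B=0 C=0 D=7 ZF=0 PC=2
Step 3: PC=2 exec 'SUB D, D'. After: A=0 B=0 C=0 D=0 ZF=1 PC=3
Step 4: PC=3 exec 'MOV D, 7'. After: A=0 B=0 C=0 D=7 ZF=1 PC=4
Step 5: PC=4 exec 'MOV A, -3'. After: A=-3 B=0 C=0 D=7 ZF=1 PC=5
Step 6: PC=5 exec 'JMP 4'. After: A=-3 B=0 C=0 D=7 ZF=1 PC=4
Step 7: PC=4 exec 'MOV A, -3'. After: A=-3 B=0 C=0 D=7 ZF=1 PC=5
State after step 7 equals state after step 5: the program is in a cycle of length 2 and will never halt.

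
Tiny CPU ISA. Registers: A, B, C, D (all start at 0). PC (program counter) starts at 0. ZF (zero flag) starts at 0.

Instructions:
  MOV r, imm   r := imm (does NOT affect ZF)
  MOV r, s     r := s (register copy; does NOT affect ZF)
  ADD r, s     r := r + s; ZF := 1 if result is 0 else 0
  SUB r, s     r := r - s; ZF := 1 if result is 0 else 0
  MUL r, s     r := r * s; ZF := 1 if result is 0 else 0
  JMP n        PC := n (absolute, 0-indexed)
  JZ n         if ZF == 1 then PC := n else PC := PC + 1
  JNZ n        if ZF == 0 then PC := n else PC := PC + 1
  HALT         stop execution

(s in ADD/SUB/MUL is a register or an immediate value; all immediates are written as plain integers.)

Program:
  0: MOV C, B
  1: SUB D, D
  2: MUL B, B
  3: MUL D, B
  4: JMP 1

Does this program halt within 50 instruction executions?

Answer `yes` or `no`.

Step 1: PC=0 exec 'MOV C, B'. After: A=0 B=0 C=0 D=0 ZF=0 PC=1
Step 2: PC=1 exec 'SUB D, D'. After: A=0 B=0 C=0 D=0 ZF=1 PC=2
Step 3: PC=2 exec 'MUL B, B'. After: A=0 B=0 C=0 D=0 ZF=1 PC=3
Step 4: PC=3 exec 'MUL D, B'. After: A=0 B=0 C=0 D=0 ZF=1 PC=4
Step 5: PC=4 exec 'JMP 1'. After: A=0 B=0 C=0 D=0 ZF=1 PC=1
Step 6: PC=1 exec 'SUB D, D'. After: A=0 B=0 C=0 D=0 ZF=1 PC=2
State after step 6 equals state after step 2: the program is in a cycle of length 4 and will never halt.

Answer: no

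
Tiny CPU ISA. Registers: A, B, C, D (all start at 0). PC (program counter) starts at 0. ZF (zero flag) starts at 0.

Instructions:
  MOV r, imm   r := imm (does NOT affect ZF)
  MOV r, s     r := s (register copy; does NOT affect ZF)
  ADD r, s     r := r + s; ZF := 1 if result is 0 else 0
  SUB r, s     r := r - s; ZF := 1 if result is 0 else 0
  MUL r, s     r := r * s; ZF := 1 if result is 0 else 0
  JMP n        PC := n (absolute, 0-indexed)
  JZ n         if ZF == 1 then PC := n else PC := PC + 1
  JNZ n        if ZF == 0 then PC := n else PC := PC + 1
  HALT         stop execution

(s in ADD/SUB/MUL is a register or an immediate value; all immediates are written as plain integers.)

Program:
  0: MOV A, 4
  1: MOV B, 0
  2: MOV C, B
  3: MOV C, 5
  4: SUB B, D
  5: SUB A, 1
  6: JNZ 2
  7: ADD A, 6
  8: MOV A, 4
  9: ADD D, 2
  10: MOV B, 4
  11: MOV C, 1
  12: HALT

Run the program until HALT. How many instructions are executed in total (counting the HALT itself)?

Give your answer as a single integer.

Answer: 28

Derivation:
Step 1: PC=0 exec 'MOV A, 4'. After: A=4 B=0 C=0 D=0 ZF=0 PC=1
Step 2: PC=1 exec 'MOV B, 0'. After: A=4 B=0 C=0 D=0 ZF=0 PC=2
Step 3: PC=2 exec 'MOV C, B'. After: A=4 B=0 C=0 D=0 ZF=0 PC=3
Step 4: PC=3 exec 'MOV C, 5'. After: A=4 B=0 C=5 D=0 ZF=0 PC=4
Step 5: PC=4 exec 'SUB B, D'. After: A=4 B=0 C=5 D=0 ZF=1 PC=5
Step 6: PC=5 exec 'SUB A, 1'. After: A=3 B=0 C=5 D=0 ZF=0 PC=6
Step 7: PC=6 exec 'JNZ 2'. After: A=3 B=0 C=5 D=0 ZF=0 PC=2
Step 8: PC=2 exec 'MOV C, B'. After: A=3 B=0 C=0 D=0 ZF=0 PC=3
Step 9: PC=3 exec 'MOV C, 5'. After: A=3 B=0 C=5 D=0 ZF=0 PC=4
Step 10: PC=4 exec 'SUB B, D'. After: A=3 B=0 C=5 D=0 ZF=1 PC=5
Step 11: PC=5 exec 'SUB A, 1'. After: A=2 B=0 C=5 D=0 ZF=0 PC=6
Step 12: PC=6 exec 'JNZ 2'. After: A=2 B=0 C=5 D=0 ZF=0 PC=2
Step 13: PC=2 exec 'MOV C, B'. After: A=2 B=0 C=0 D=0 ZF=0 PC=3
Step 14: PC=3 exec 'MOV C, 5'. After: A=2 B=0 C=5 D=0 ZF=0 PC=4
Step 15: PC=4 exec 'SUB B, D'. After: A=2 B=0 C=5 D=0 ZF=1 PC=5
Step 16: PC=5 exec 'SUB A, 1'. After: A=1 B=0 C=5 D=0 ZF=0 PC=6
Step 17: PC=6 exec 'JNZ 2'. After: A=1 B=0 C=5 D=0 ZF=0 PC=2
Step 18: PC=2 exec 'MOV C, B'. After: A=1 B=0 C=0 D=0 ZF=0 PC=3
Step 19: PC=3 exec 'MOV C, 5'. After: A=1 B=0 C=5 D=0 ZF=0 PC=4
Step 20: PC=4 exec 'SUB B, D'. After: A=1 B=0 C=5 D=0 ZF=1 PC=5
Step 21: PC=5 exec 'SUB A, 1'. After: A=0 B=0 C=5 D=0 ZF=1 PC=6
Step 22: PC=6 exec 'JNZ 2'. After: A=0 B=0 C=5 D=0 ZF=1 PC=7
Step 23: PC=7 exec 'ADD A, 6'. After: A=6 B=0 C=5 D=0 ZF=0 PC=8
Step 24: PC=8 exec 'MOV A, 4'. After: A=4 B=0 C=5 D=0 ZF=0 PC=9
Step 25: PC=9 exec 'ADD D, 2'. After: A=4 B=0 C=5 D=2 ZF=0 PC=10
Step 26: PC=10 exec 'MOV B, 4'. After: A=4 B=4 C=5 D=2 ZF=0 PC=11
Step 27: PC=11 exec 'MOV C, 1'. After: A=4 B=4 C=1 D=2 ZF=0 PC=12
Step 28: PC=12 exec 'HALT'. After: A=4 B=4 C=1 D=2 ZF=0 PC=12 HALTED
Total instructions executed: 28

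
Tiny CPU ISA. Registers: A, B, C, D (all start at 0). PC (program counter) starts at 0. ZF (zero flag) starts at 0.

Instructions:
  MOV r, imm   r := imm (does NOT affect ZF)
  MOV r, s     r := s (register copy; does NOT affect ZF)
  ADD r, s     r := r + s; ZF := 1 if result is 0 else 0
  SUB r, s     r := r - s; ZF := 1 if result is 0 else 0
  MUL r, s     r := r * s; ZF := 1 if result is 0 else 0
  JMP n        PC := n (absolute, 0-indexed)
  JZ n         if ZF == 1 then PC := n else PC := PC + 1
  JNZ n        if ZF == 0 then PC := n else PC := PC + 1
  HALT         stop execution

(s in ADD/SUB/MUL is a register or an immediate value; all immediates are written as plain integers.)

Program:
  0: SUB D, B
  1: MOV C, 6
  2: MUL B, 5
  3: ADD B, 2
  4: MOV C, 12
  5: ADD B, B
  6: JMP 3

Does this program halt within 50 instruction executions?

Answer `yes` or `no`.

Answer: no

Derivation:
Step 1: PC=0 exec 'SUB D, B'. After: A=0 B=0 C=0 D=0 ZF=1 PC=1
Step 2: PC=1 exec 'MOV C, 6'. After: A=0 B=0 C=6 D=0 ZF=1 PC=2
Step 3: PC=2 exec 'MUL B, 5'. After: A=0 B=0 C=6 D=0 ZF=1 PC=3
Step 4: PC=3 exec 'ADD B, 2'. After: A=0 B=2 C=6 D=0 ZF=0 PC=4
Step 5: PC=4 exec 'MOV C, 12'. After: A=0 B=2 C=12 D=0 ZF=0 PC=5
Step 6: PC=5 exec 'ADD B, B'. After: A=0 B=4 C=12 D=0 ZF=0 PC=6
Step 7: PC=6 exec 'JMP 3'. After: A=0 B=4 C=12 D=0 ZF=0 PC=3
Step 8: PC=3 exec 'ADD B, 2'. After: A=0 B=6 C=12 D=0 ZF=0 PC=4
Step 9: PC=4 exec 'MOV C, 12'. After: A=0 B=6 C=12 D=0 ZF=0 PC=5
Step 10: PC=5 exec 'ADD B, B'. After: A=0 B=12 C=12 D=0 ZF=0 PC=6
Step 11: PC=6 exec 'JMP 3'. After: A=0 B=12 C=12 D=0 ZF=0 PC=3
Step 12: PC=3 exec 'ADD B, 2'. After: A=0 B=14 C=12 D=0 ZF=0 PC=4
Step 13: PC=4 exec 'MOV C, 12'. After: A=0 B=14 C=12 D=0 ZF=0 PC=5
Step 14: PC=5 exec 'ADD B, B'. After: A=0 B=28 C=12 D=0 ZF=0 PC=6
Step 15: PC=6 exec 'JMP 3'. After: A=0 B=28 C=12 D=0 ZF=0 PC=3
After 50 steps: not halted. PC revisits the same instructions with no path to HALT; will never halt.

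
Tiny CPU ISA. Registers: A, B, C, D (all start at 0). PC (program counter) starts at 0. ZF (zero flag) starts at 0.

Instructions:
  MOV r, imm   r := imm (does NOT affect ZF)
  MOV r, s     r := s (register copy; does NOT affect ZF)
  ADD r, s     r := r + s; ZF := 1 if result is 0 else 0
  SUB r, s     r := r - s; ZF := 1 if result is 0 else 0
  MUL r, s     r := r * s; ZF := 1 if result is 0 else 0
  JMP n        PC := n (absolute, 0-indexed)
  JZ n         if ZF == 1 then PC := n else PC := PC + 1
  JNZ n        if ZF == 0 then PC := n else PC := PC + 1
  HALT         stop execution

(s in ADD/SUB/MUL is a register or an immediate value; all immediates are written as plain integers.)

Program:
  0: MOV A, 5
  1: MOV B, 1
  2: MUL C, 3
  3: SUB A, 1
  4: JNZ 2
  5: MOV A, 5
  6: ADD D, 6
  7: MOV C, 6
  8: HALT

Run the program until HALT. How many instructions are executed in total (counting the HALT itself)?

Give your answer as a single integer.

Answer: 21

Derivation:
Step 1: PC=0 exec 'MOV A, 5'. After: A=5 B=0 C=0 D=0 ZF=0 PC=1
Step 2: PC=1 exec 'MOV B, 1'. After: A=5 B=1 C=0 D=0 ZF=0 PC=2
Step 3: PC=2 exec 'MUL C, 3'. After: A=5 B=1 C=0 D=0 ZF=1 PC=3
Step 4: PC=3 exec 'SUB A, 1'. After: A=4 B=1 C=0 D=0 ZF=0 PC=4
Step 5: PC=4 exec 'JNZ 2'. After: A=4 B=1 C=0 D=0 ZF=0 PC=2
Step 6: PC=2 exec 'MUL C, 3'. After: A=4 B=1 C=0 D=0 ZF=1 PC=3
Step 7: PC=3 exec 'SUB A, 1'. After: A=3 B=1 C=0 D=0 ZF=0 PC=4
Step 8: PC=4 exec 'JNZ 2'. After: A=3 B=1 C=0 D=0 ZF=0 PC=2
Step 9: PC=2 exec 'MUL C, 3'. After: A=3 B=1 C=0 D=0 ZF=1 PC=3
Step 10: PC=3 exec 'SUB A, 1'. After: A=2 B=1 C=0 D=0 ZF=0 PC=4
Step 11: PC=4 exec 'JNZ 2'. After: A=2 B=1 C=0 D=0 ZF=0 PC=2
Step 12: PC=2 exec 'MUL C, 3'. After: A=2 B=1 C=0 D=0 ZF=1 PC=3
Step 13: PC=3 exec 'SUB A, 1'. After: A=1 B=1 C=0 D=0 ZF=0 PC=4
Step 14: PC=4 exec 'JNZ 2'. After: A=1 B=1 C=0 D=0 ZF=0 PC=2
Step 15: PC=2 exec 'MUL C, 3'. After: A=1 B=1 C=0 D=0 ZF=1 PC=3
Step 16: PC=3 exec 'SUB A, 1'. After: A=0 B=1 C=0 D=0 ZF=1 PC=4
Step 17: PC=4 exec 'JNZ 2'. After: A=0 B=1 C=0 D=0 ZF=1 PC=5
Step 18: PC=5 exec 'MOV A, 5'. After: A=5 B=1 C=0 D=0 ZF=1 PC=6
Step 19: PC=6 exec 'ADD D, 6'. After: A=5 B=1 C=0 D=6 ZF=0 PC=7
Step 20: PC=7 exec 'MOV C, 6'. After: A=5 B=1 C=6 D=6 ZF=0 PC=8
Step 21: PC=8 exec 'HALT'. After: A=5 B=1 C=6 D=6 ZF=0 PC=8 HALTED
Total instructions executed: 21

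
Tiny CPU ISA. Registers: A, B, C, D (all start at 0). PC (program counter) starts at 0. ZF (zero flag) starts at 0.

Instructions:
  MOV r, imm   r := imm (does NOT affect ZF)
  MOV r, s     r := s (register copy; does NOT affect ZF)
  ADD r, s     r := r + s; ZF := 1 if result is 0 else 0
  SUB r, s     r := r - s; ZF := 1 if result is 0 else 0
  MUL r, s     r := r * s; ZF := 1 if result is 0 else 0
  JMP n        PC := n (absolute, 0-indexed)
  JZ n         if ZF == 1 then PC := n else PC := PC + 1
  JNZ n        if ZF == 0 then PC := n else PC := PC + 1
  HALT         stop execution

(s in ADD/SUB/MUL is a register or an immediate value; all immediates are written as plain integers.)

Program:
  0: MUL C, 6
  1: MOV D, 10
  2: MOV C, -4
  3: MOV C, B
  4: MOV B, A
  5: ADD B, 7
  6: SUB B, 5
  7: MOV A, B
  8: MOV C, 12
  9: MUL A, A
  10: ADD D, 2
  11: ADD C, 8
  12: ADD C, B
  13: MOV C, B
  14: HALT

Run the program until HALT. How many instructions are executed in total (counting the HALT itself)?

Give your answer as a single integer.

Step 1: PC=0 exec 'MUL C, 6'. After: A=0 B=0 C=0 D=0 ZF=1 PC=1
Step 2: PC=1 exec 'MOV D, 10'. After: A=0 B=0 C=0 D=10 ZF=1 PC=2
Step 3: PC=2 exec 'MOV C, -4'. After: A=0 B=0 C=-4 D=10 ZF=1 PC=3
Step 4: PC=3 exec 'MOV C, B'. After: A=0 B=0 C=0 D=10 ZF=1 PC=4
Step 5: PC=4 exec 'MOV B, A'. After: A=0 B=0 C=0 D=10 ZF=1 PC=5
Step 6: PC=5 exec 'ADD B, 7'. After: A=0 B=7 C=0 D=10 ZF=0 PC=6
Step 7: PC=6 exec 'SUB B, 5'. After: A=0 B=2 C=0 D=10 ZF=0 PC=7
Step 8: PC=7 exec 'MOV A, B'. After: A=2 B=2 C=0 D=10 ZF=0 PC=8
Step 9: PC=8 exec 'MOV C, 12'. After: A=2 B=2 C=12 D=10 ZF=0 PC=9
Step 10: PC=9 exec 'MUL A, A'. After: A=4 B=2 C=12 D=10 ZF=0 PC=10
Step 11: PC=10 exec 'ADD D, 2'. After: A=4 B=2 C=12 D=12 ZF=0 PC=11
Step 12: PC=11 exec 'ADD C, 8'. After: A=4 B=2 C=20 D=12 ZF=0 PC=12
Step 13: PC=12 exec 'ADD C, B'. After: A=4 B=2 C=22 D=12 ZF=0 PC=13
Step 14: PC=13 exec 'MOV C, B'. After: A=4 B=2 C=2 D=12 ZF=0 PC=14
Step 15: PC=14 exec 'HALT'. After: A=4 B=2 C=2 D=12 ZF=0 PC=14 HALTED
Total instructions executed: 15

Answer: 15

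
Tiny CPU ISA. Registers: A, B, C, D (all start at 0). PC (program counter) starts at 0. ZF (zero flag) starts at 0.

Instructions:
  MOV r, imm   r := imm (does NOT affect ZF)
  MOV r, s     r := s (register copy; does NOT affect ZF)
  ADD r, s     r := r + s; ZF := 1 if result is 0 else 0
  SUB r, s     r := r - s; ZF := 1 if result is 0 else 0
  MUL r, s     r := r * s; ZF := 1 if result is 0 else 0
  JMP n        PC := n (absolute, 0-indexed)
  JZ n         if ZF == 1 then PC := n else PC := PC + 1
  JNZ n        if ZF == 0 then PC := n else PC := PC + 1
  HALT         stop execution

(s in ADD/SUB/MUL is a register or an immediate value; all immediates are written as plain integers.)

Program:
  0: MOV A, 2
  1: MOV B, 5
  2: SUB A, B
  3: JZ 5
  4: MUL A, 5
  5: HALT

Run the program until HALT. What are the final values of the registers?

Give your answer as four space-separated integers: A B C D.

Answer: -15 5 0 0

Derivation:
Step 1: PC=0 exec 'MOV A, 2'. After: A=2 B=0 C=0 D=0 ZF=0 PC=1
Step 2: PC=1 exec 'MOV B, 5'. After: A=2 B=5 C=0 D=0 ZF=0 PC=2
Step 3: PC=2 exec 'SUB A, B'. After: A=-3 B=5 C=0 D=0 ZF=0 PC=3
Step 4: PC=3 exec 'JZ 5'. After: A=-3 B=5 C=0 D=0 ZF=0 PC=4
Step 5: PC=4 exec 'MUL A, 5'. After: A=-15 B=5 C=0 D=0 ZF=0 PC=5
Step 6: PC=5 exec 'HALT'. After: A=-15 B=5 C=0 D=0 ZF=0 PC=5 HALTED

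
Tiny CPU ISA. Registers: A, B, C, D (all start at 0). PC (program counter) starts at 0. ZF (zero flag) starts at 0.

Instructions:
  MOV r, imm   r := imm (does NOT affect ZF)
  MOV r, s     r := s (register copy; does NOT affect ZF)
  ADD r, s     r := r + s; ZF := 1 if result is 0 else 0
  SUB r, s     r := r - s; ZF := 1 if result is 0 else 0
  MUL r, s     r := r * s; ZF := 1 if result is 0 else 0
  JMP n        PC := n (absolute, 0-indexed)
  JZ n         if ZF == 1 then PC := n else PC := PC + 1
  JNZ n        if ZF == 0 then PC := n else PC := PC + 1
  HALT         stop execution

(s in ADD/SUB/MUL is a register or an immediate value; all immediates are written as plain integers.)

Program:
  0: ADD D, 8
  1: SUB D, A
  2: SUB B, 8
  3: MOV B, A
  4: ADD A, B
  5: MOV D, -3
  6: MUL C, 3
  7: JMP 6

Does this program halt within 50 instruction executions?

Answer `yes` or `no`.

Answer: no

Derivation:
Step 1: PC=0 exec 'ADD D, 8'. After: A=0 B=0 C=0 D=8 ZF=0 PC=1
Step 2: PC=1 exec 'SUB D, A'. After: A=0 B=0 C=0 D=8 ZF=0 PC=2
Step 3: PC=2 exec 'SUB B, 8'. After: A=0 B=-8 C=0 D=8 ZF=0 PC=3
Step 4: PC=3 exec 'MOV B, A'. After: A=0 B=0 C=0 D=8 ZF=0 PC=4
Step 5: PC=4 exec 'ADD A, B'. After: A=0 B=0 C=0 D=8 ZF=1 PC=5
Step 6: PC=5 exec 'MOV D, -3'. After: A=0 B=0 C=0 D=-3 ZF=1 PC=6
Step 7: PC=6 exec 'MUL C, 3'. After: A=0 B=0 C=0 D=-3 ZF=1 PC=7
Step 8: PC=7 exec 'JMP 6'. After: A=0 B=0 C=0 D=-3 ZF=1 PC=6
State after step 8 equals state after step 6: the program is in a cycle of length 2 and will never halt.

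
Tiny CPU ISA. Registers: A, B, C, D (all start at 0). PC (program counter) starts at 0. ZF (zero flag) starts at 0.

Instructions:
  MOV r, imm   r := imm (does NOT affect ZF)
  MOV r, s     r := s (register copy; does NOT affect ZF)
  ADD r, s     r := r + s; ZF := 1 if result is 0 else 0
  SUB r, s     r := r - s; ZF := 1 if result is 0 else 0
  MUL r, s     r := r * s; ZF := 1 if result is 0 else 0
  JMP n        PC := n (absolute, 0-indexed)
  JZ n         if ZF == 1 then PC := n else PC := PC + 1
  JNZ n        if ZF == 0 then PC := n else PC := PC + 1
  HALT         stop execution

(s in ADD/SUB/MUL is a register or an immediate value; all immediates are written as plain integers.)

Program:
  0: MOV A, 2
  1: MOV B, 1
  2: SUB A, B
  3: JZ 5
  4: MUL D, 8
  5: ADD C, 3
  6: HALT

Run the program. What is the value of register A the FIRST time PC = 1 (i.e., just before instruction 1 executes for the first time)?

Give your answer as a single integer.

Step 1: PC=0 exec 'MOV A, 2'. After: A=2 B=0 C=0 D=0 ZF=0 PC=1
First time PC=1: A=2

2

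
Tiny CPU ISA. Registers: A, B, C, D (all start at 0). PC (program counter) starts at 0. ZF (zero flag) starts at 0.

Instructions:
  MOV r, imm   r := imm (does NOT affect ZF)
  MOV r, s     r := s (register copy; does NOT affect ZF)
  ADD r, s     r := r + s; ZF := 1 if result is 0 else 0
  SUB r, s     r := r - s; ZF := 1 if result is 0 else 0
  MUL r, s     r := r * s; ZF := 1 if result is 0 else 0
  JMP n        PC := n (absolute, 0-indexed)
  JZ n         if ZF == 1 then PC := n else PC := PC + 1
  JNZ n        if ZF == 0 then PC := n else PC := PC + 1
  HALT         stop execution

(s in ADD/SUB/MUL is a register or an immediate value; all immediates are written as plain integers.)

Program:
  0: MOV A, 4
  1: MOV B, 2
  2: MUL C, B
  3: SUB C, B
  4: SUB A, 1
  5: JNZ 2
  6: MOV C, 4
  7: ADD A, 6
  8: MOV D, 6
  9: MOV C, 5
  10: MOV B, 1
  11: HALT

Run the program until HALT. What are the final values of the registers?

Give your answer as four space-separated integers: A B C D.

Answer: 6 1 5 6

Derivation:
Step 1: PC=0 exec 'MOV A, 4'. After: A=4 B=0 C=0 D=0 ZF=0 PC=1
Step 2: PC=1 exec 'MOV B, 2'. After: A=4 B=2 C=0 D=0 ZF=0 PC=2
Step 3: PC=2 exec 'MUL C, B'. After: A=4 B=2 C=0 D=0 ZF=1 PC=3
Step 4: PC=3 exec 'SUB C, B'. After: A=4 B=2 C=-2 D=0 ZF=0 PC=4
Step 5: PC=4 exec 'SUB A, 1'. After: A=3 B=2 C=-2 D=0 ZF=0 PC=5
Step 6: PC=5 exec 'JNZ 2'. After: A=3 B=2 C=-2 D=0 ZF=0 PC=2
Step 7: PC=2 exec 'MUL C, B'. After: A=3 B=2 C=-4 D=0 ZF=0 PC=3
Step 8: PC=3 exec 'SUB C, B'. After: A=3 B=2 C=-6 D=0 ZF=0 PC=4
Step 9: PC=4 exec 'SUB A, 1'. After: A=2 B=2 C=-6 D=0 ZF=0 PC=5
Step 10: PC=5 exec 'JNZ 2'. After: A=2 B=2 C=-6 D=0 ZF=0 PC=2
Step 11: PC=2 exec 'MUL C, B'. After: A=2 B=2 C=-12 D=0 ZF=0 PC=3
Step 12: PC=3 exec 'SUB C, B'. After: A=2 B=2 C=-14 D=0 ZF=0 PC=4
Step 13: PC=4 exec 'SUB A, 1'. After: A=1 B=2 C=-14 D=0 ZF=0 PC=5
Step 14: PC=5 exec 'JNZ 2'. After: A=1 B=2 C=-14 D=0 ZF=0 PC=2
Step 15: PC=2 exec 'MUL C, B'. After: A=1 B=2 C=-28 D=0 ZF=0 PC=3
Step 16: PC=3 exec 'SUB C, B'. After: A=1 B=2 C=-30 D=0 ZF=0 PC=4
Step 17: PC=4 exec 'SUB A, 1'. After: A=0 B=2 C=-30 D=0 ZF=1 PC=5
Step 18: PC=5 exec 'JNZ 2'. After: A=0 B=2 C=-30 D=0 ZF=1 PC=6
Step 19: PC=6 exec 'MOV C, 4'. After: A=0 B=2 C=4 D=0 ZF=1 PC=7
Step 20: PC=7 exec 'ADD A, 6'. After: A=6 B=2 C=4 D=0 ZF=0 PC=8
Step 21: PC=8 exec 'MOV D, 6'. After: A=6 B=2 C=4 D=6 ZF=0 PC=9
Step 22: PC=9 exec 'MOV C, 5'. After: A=6 B=2 C=5 D=6 ZF=0 PC=10
Step 23: PC=10 exec 'MOV B, 1'. After: A=6 B=1 C=5 D=6 ZF=0 PC=11
Step 24: PC=11 exec 'HALT'. After: A=6 B=1 C=5 D=6 ZF=0 PC=11 HALTED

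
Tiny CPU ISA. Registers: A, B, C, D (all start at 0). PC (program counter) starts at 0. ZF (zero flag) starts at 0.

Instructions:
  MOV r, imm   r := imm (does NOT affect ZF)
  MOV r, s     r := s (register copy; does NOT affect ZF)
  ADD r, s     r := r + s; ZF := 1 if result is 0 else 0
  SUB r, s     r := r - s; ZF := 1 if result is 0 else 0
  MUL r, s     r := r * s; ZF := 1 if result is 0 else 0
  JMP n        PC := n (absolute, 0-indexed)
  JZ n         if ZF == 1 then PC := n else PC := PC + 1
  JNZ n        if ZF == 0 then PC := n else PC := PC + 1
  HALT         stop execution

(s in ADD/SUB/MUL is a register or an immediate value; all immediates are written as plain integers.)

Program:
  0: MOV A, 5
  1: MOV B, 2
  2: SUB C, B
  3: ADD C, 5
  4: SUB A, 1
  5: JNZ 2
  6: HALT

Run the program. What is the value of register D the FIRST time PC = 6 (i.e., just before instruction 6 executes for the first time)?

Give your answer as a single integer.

Step 1: PC=0 exec 'MOV A, 5'. After: A=5 B=0 C=0 D=0 ZF=0 PC=1
Step 2: PC=1 exec 'MOV B, 2'. After: A=5 B=2 C=0 D=0 ZF=0 PC=2
Step 3: PC=2 exec 'SUB C, B'. After: A=5 B=2 C=-2 D=0 ZF=0 PC=3
Step 4: PC=3 exec 'ADD C, 5'. After: A=5 B=2 C=3 D=0 ZF=0 PC=4
Step 5: PC=4 exec 'SUB A, 1'. After: A=4 B=2 C=3 D=0 ZF=0 PC=5
Step 6: PC=5 exec 'JNZ 2'. After: A=4 B=2 C=3 D=0 ZF=0 PC=2
Step 7: PC=2 exec 'SUB C, B'. After: A=4 B=2 C=1 D=0 ZF=0 PC=3
Step 8: PC=3 exec 'ADD C, 5'. After: A=4 B=2 C=6 D=0 ZF=0 PC=4
Step 9: PC=4 exec 'SUB A, 1'. After: A=3 B=2 C=6 D=0 ZF=0 PC=5
Step 10: PC=5 exec 'JNZ 2'. After: A=3 B=2 C=6 D=0 ZF=0 PC=2
Step 11: PC=2 exec 'SUB C, B'. After: A=3 B=2 C=4 D=0 ZF=0 PC=3
Step 12: PC=3 exec 'ADD C, 5'. After: A=3 B=2 C=9 D=0 ZF=0 PC=4
Step 13: PC=4 exec 'SUB A, 1'. After: A=2 B=2 C=9 D=0 ZF=0 PC=5
Step 14: PC=5 exec 'JNZ 2'. After: A=2 B=2 C=9 D=0 ZF=0 PC=2
Step 15: PC=2 exec 'SUB C, B'. After: A=2 B=2 C=7 D=0 ZF=0 PC=3
Step 16: PC=3 exec 'ADD C, 5'. After: A=2 B=2 C=12 D=0 ZF=0 PC=4
Step 17: PC=4 exec 'SUB A, 1'. After: A=1 B=2 C=12 D=0 ZF=0 PC=5
Step 18: PC=5 exec 'JNZ 2'. After: A=1 B=2 C=12 D=0 ZF=0 PC=2
Step 19: PC=2 exec 'SUB C, B'. After: A=1 B=2 C=10 D=0 ZF=0 PC=3
Step 20: PC=3 exec 'ADD C, 5'. After: A=1 B=2 C=15 D=0 ZF=0 PC=4
Step 21: PC=4 exec 'SUB A, 1'. After: A=0 B=2 C=15 D=0 ZF=1 PC=5
Step 22: PC=5 exec 'JNZ 2'. After: A=0 B=2 C=15 D=0 ZF=1 PC=6
First time PC=6: D=0

0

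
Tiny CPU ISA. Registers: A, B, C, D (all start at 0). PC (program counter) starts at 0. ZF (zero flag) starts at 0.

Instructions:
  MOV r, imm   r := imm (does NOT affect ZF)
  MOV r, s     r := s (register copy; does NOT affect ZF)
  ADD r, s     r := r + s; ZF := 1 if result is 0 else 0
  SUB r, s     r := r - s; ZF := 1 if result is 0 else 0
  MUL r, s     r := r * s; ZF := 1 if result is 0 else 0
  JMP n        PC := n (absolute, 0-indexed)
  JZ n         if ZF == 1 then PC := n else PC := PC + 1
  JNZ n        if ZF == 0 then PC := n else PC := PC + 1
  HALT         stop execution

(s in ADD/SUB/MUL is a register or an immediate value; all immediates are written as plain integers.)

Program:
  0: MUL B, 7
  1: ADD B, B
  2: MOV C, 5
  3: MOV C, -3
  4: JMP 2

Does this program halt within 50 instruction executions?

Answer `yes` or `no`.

Answer: no

Derivation:
Step 1: PC=0 exec 'MUL B, 7'. After: A=0 B=0 C=0 D=0 ZF=1 PC=1
Step 2: PC=1 exec 'ADD B, B'. After: A=0 B=0 C=0 D=0 ZF=1 PC=2
Step 3: PC=2 exec 'MOV C, 5'. After: A=0 B=0 C=5 D=0 ZF=1 PC=3
Step 4: PC=3 exec 'MOV C, -3'. After: A=0 B=0 C=-3 D=0 ZF=1 PC=4
Step 5: PC=4 exec 'JMP 2'. After: A=0 B=0 C=-3 D=0 ZF=1 PC=2
Step 6: PC=2 exec 'MOV C, 5'. After: A=0 B=0 C=5 D=0 ZF=1 PC=3
State after step 6 equals state after step 3: the program is in a cycle of length 3 and will never halt.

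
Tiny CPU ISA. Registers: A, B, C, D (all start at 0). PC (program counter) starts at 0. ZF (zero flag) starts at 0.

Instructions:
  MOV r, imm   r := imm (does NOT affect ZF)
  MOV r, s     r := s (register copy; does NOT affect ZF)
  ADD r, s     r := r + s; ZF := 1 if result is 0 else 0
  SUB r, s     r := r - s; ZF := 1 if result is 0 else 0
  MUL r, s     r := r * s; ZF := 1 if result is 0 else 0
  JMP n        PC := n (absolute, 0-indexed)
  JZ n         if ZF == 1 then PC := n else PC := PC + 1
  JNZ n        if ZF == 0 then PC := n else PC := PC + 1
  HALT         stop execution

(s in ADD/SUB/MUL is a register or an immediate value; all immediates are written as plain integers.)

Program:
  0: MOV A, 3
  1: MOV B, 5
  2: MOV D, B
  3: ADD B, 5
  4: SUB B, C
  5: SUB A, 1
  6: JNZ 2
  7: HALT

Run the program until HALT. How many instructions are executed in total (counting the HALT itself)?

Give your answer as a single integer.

Answer: 18

Derivation:
Step 1: PC=0 exec 'MOV A, 3'. After: A=3 B=0 C=0 D=0 ZF=0 PC=1
Step 2: PC=1 exec 'MOV B, 5'. After: A=3 B=5 C=0 D=0 ZF=0 PC=2
Step 3: PC=2 exec 'MOV D, B'. After: A=3 B=5 C=0 D=5 ZF=0 PC=3
Step 4: PC=3 exec 'ADD B, 5'. After: A=3 B=10 C=0 D=5 ZF=0 PC=4
Step 5: PC=4 exec 'SUB B, C'. After: A=3 B=10 C=0 D=5 ZF=0 PC=5
Step 6: PC=5 exec 'SUB A, 1'. After: A=2 B=10 C=0 D=5 ZF=0 PC=6
Step 7: PC=6 exec 'JNZ 2'. After: A=2 B=10 C=0 D=5 ZF=0 PC=2
Step 8: PC=2 exec 'MOV D, B'. After: A=2 B=10 C=0 D=10 ZF=0 PC=3
Step 9: PC=3 exec 'ADD B, 5'. After: A=2 B=15 C=0 D=10 ZF=0 PC=4
Step 10: PC=4 exec 'SUB B, C'. After: A=2 B=15 C=0 D=10 ZF=0 PC=5
Step 11: PC=5 exec 'SUB A, 1'. After: A=1 B=15 C=0 D=10 ZF=0 PC=6
Step 12: PC=6 exec 'JNZ 2'. After: A=1 B=15 C=0 D=10 ZF=0 PC=2
Step 13: PC=2 exec 'MOV D, B'. After: A=1 B=15 C=0 D=15 ZF=0 PC=3
Step 14: PC=3 exec 'ADD B, 5'. After: A=1 B=20 C=0 D=15 ZF=0 PC=4
Step 15: PC=4 exec 'SUB B, C'. After: A=1 B=20 C=0 D=15 ZF=0 PC=5
Step 16: PC=5 exec 'SUB A, 1'. After: A=0 B=20 C=0 D=15 ZF=1 PC=6
Step 17: PC=6 exec 'JNZ 2'. After: A=0 B=20 C=0 D=15 ZF=1 PC=7
Step 18: PC=7 exec 'HALT'. After: A=0 B=20 C=0 D=15 ZF=1 PC=7 HALTED
Total instructions executed: 18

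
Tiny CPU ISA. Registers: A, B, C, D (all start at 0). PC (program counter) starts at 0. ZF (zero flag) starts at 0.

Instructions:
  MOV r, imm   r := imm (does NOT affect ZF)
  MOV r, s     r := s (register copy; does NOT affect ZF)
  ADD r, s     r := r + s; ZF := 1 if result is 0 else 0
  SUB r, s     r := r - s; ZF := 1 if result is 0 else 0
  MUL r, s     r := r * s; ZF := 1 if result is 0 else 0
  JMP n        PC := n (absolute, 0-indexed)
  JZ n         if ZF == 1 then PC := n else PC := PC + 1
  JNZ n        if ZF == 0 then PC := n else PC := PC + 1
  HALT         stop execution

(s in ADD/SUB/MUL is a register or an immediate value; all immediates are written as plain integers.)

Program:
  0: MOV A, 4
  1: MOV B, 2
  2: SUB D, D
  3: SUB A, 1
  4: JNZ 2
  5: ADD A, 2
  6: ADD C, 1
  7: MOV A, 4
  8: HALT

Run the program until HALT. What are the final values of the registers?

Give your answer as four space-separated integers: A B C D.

Step 1: PC=0 exec 'MOV A, 4'. After: A=4 B=0 C=0 D=0 ZF=0 PC=1
Step 2: PC=1 exec 'MOV B, 2'. After: A=4 B=2 C=0 D=0 ZF=0 PC=2
Step 3: PC=2 exec 'SUB D, D'. After: A=4 B=2 C=0 D=0 ZF=1 PC=3
Step 4: PC=3 exec 'SUB A, 1'. After: A=3 B=2 C=0 D=0 ZF=0 PC=4
Step 5: PC=4 exec 'JNZ 2'. After: A=3 B=2 C=0 D=0 ZF=0 PC=2
Step 6: PC=2 exec 'SUB D, D'. After: A=3 B=2 C=0 D=0 ZF=1 PC=3
Step 7: PC=3 exec 'SUB A, 1'. After: A=2 B=2 C=0 D=0 ZF=0 PC=4
Step 8: PC=4 exec 'JNZ 2'. After: A=2 B=2 C=0 D=0 ZF=0 PC=2
Step 9: PC=2 exec 'SUB D, D'. After: A=2 B=2 C=0 D=0 ZF=1 PC=3
Step 10: PC=3 exec 'SUB A, 1'. After: A=1 B=2 C=0 D=0 ZF=0 PC=4
Step 11: PC=4 exec 'JNZ 2'. After: A=1 B=2 C=0 D=0 ZF=0 PC=2
Step 12: PC=2 exec 'SUB D, D'. After: A=1 B=2 C=0 D=0 ZF=1 PC=3
Step 13: PC=3 exec 'SUB A, 1'. After: A=0 B=2 C=0 D=0 ZF=1 PC=4
Step 14: PC=4 exec 'JNZ 2'. After: A=0 B=2 C=0 D=0 ZF=1 PC=5
Step 15: PC=5 exec 'ADD A, 2'. After: A=2 B=2 C=0 D=0 ZF=0 PC=6
Step 16: PC=6 exec 'ADD C, 1'. After: A=2 B=2 C=1 D=0 ZF=0 PC=7
Step 17: PC=7 exec 'MOV A, 4'. After: A=4 B=2 C=1 D=0 ZF=0 PC=8
Step 18: PC=8 exec 'HALT'. After: A=4 B=2 C=1 D=0 ZF=0 PC=8 HALTED

Answer: 4 2 1 0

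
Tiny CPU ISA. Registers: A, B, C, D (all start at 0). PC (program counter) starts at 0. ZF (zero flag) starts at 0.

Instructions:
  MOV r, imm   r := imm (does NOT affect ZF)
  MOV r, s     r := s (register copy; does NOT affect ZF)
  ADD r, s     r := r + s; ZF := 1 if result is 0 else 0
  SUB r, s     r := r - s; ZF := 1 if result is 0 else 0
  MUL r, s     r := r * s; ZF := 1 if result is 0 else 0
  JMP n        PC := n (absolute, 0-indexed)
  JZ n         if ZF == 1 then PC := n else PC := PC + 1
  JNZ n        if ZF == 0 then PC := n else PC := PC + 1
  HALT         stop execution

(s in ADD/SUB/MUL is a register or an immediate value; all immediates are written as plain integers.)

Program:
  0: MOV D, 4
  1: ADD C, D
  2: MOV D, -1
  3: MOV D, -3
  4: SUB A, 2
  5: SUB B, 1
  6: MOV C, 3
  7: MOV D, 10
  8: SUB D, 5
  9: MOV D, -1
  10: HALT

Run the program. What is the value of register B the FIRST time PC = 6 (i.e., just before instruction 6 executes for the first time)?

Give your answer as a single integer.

Step 1: PC=0 exec 'MOV D, 4'. After: A=0 B=0 C=0 D=4 ZF=0 PC=1
Step 2: PC=1 exec 'ADD C, D'. After: A=0 B=0 C=4 D=4 ZF=0 PC=2
Step 3: PC=2 exec 'MOV D, -1'. After: A=0 B=0 C=4 D=-1 ZF=0 PC=3
Step 4: PC=3 exec 'MOV D, -3'. After: A=0 B=0 C=4 D=-3 ZF=0 PC=4
Step 5: PC=4 exec 'SUB A, 2'. After: A=-2 B=0 C=4 D=-3 ZF=0 PC=5
Step 6: PC=5 exec 'SUB B, 1'. After: A=-2 B=-1 C=4 D=-3 ZF=0 PC=6
First time PC=6: B=-1

-1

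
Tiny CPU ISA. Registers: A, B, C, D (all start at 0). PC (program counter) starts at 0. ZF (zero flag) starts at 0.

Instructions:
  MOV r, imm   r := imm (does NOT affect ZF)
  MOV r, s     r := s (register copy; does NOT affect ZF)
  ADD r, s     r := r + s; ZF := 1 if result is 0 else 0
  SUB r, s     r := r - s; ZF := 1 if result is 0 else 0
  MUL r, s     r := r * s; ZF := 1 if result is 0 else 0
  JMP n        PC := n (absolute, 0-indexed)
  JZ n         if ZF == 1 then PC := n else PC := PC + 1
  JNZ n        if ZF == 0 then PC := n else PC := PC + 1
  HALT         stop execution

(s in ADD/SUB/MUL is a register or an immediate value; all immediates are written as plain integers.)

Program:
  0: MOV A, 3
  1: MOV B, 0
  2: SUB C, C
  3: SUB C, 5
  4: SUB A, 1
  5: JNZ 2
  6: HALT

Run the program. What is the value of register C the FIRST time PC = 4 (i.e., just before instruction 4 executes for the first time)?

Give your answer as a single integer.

Step 1: PC=0 exec 'MOV A, 3'. After: A=3 B=0 C=0 D=0 ZF=0 PC=1
Step 2: PC=1 exec 'MOV B, 0'. After: A=3 B=0 C=0 D=0 ZF=0 PC=2
Step 3: PC=2 exec 'SUB C, C'. After: A=3 B=0 C=0 D=0 ZF=1 PC=3
Step 4: PC=3 exec 'SUB C, 5'. After: A=3 B=0 C=-5 D=0 ZF=0 PC=4
First time PC=4: C=-5

-5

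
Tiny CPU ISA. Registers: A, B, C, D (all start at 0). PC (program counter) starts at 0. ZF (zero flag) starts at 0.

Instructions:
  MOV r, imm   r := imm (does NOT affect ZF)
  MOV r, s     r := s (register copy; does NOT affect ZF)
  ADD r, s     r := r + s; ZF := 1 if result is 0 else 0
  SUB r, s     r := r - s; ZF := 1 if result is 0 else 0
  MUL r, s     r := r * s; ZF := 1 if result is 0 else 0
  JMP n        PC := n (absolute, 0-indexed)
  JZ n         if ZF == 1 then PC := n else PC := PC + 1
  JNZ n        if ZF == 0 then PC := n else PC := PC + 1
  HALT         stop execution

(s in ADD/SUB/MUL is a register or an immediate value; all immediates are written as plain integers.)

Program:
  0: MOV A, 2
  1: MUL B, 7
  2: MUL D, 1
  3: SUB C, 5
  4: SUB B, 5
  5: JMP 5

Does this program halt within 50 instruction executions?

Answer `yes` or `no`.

Step 1: PC=0 exec 'MOV A, 2'. After: A=2 B=0 C=0 D=0 ZF=0 PC=1
Step 2: PC=1 exec 'MUL B, 7'. After: A=2 B=0 C=0 D=0 ZF=1 PC=2
Step 3: PC=2 exec 'MUL D, 1'. After: A=2 B=0 C=0 D=0 ZF=1 PC=3
Step 4: PC=3 exec 'SUB C, 5'. After: A=2 B=0 C=-5 D=0 ZF=0 PC=4
Step 5: PC=4 exec 'SUB B, 5'. After: A=2 B=-5 C=-5 D=0 ZF=0 PC=5
Step 6: PC=5 exec 'JMP 5'. After: A=2 B=-5 C=-5 D=0 ZF=0 PC=5
State after step 6 equals state after step 5: the program is in a cycle of length 1 and will never halt.

Answer: no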